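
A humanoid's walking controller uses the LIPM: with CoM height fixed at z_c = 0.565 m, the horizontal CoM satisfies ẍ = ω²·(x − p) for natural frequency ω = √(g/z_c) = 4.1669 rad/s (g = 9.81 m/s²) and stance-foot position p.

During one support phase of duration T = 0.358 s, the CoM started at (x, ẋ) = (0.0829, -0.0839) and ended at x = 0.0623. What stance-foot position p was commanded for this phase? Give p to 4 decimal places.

p = 0.0665

ωT = 4.1669·0.358 = 1.491750; cosh(ωT) = 2.334923, sinh(ωT) = 2.109945
x(T) = p + (x₀−p)·cosh(ωT) + (ẋ₀/ω)·sinh(ωT) ⇒ p·(1 − cosh) = x(T) − x₀·cosh − (ẋ₀/ω)·sinh
numerator   = 0.0623 − (0.0829)·2.334923 − (-0.0839/4.1669)·2.109945 = -0.088782
denominator = 1 − 2.334923 = -1.334923
p = -0.088782 / -1.334923 = 0.0665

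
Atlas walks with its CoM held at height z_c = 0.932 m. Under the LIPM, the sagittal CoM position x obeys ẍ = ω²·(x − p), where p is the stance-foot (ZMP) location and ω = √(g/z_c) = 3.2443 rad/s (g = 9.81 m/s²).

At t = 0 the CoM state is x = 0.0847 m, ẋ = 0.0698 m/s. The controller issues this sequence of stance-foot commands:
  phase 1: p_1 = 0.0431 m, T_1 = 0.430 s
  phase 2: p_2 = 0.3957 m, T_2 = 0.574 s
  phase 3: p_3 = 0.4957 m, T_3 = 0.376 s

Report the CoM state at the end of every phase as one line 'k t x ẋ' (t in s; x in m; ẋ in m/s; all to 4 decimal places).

phase 1: p=0.0431, T=0.430, ωT=1.395049, cosh=2.141497, sinh=1.893676; start (x,ẋ)=(0.084700, 0.069800) → end (x,ẋ)=(0.172928, 0.405052)
phase 2: p=0.3957, T=0.574, ωT=1.862228, cosh=3.296696, sinh=3.141370; start (x,ẋ)=(0.172928, 0.405052) → end (x,ẋ)=(0.053490, -0.935056)
phase 3: p=0.4957, T=0.376, ωT=1.219857, cosh=1.840988, sinh=1.545715; start (x,ẋ)=(0.053490, -0.935056) → end (x,ẋ)=(-0.763901, -3.939005)

1 0.4300 0.1729 0.4051
2 1.0040 0.0535 -0.9351
3 1.3800 -0.7639 -3.9390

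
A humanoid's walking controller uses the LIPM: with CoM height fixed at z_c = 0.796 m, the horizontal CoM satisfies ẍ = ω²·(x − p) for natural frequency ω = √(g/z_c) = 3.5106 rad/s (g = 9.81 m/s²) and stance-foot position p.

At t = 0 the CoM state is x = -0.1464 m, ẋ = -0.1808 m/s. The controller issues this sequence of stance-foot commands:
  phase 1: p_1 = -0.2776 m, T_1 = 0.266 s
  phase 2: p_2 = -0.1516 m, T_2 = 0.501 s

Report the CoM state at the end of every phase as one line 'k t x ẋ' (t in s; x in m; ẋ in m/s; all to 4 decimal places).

phase 1: p=-0.2776, T=0.266, ωT=0.933820, cosh=1.468629, sinh=1.075579; start (x,ẋ)=(-0.146400, -0.180800) → end (x,ẋ)=(-0.140309, 0.229874)
phase 2: p=-0.1516, T=0.501, ωT=1.758811, cosh=2.988889, sinh=2.816639; start (x,ẋ)=(-0.140309, 0.229874) → end (x,ẋ)=(0.066579, 0.798709)

1 0.2660 -0.1403 0.2299
2 0.7670 0.0666 0.7987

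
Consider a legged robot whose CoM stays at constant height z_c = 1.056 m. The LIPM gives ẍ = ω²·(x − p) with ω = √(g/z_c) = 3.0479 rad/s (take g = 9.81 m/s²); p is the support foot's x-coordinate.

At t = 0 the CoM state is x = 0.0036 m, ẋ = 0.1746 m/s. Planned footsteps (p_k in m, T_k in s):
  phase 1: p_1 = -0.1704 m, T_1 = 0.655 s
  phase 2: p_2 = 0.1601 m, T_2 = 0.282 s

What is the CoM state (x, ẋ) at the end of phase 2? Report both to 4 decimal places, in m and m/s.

x = 1.7142, ẋ = 5.1427

phase 1: p=-0.1704, T=0.655, ωT=1.996374, cosh=3.749071, sinh=3.613244; start (x,ẋ)=(0.003600, 0.174600) → end (x,ẋ)=(0.688924, 2.570816)
phase 2: p=0.1601, T=0.282, ωT=0.859508, cosh=1.392684, sinh=0.969314; start (x,ẋ)=(0.688924, 2.570816) → end (x,ẋ)=(1.714174, 5.142679)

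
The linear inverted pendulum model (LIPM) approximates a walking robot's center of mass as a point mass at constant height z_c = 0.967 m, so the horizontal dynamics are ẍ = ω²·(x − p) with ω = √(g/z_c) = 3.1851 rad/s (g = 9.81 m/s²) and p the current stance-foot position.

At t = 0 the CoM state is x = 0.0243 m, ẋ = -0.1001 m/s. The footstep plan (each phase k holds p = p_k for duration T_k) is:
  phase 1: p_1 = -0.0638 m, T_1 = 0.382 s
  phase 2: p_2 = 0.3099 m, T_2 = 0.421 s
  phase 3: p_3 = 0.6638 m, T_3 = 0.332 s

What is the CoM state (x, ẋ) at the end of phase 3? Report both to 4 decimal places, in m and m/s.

phase 1: p=-0.0638, T=0.382, ωT=1.216708, cosh=1.836130, sinh=1.539926; start (x,ẋ)=(0.024300, -0.100100) → end (x,ẋ)=(0.049567, 0.248318)
phase 2: p=0.3099, T=0.421, ωT=1.340927, cosh=2.042094, sinh=1.780491; start (x,ẋ)=(0.049567, 0.248318) → end (x,ẋ)=(-0.082913, -0.969272)
phase 3: p=0.6638, T=0.332, ωT=1.057453, cosh=1.613184, sinh=1.265845; start (x,ẋ)=(-0.082913, -0.969272) → end (x,ẋ)=(-0.926001, -4.574245)

x = -0.9260, ẋ = -4.5742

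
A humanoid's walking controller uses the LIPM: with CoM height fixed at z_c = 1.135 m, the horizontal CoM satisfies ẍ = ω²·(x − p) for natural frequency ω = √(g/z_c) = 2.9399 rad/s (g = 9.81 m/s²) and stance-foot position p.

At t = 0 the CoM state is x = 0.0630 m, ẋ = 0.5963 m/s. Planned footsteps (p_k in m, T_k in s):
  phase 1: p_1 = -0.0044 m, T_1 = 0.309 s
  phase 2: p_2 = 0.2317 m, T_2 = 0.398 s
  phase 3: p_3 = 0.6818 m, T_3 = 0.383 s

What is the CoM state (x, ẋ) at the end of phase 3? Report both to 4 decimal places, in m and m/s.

phase 1: p=-0.0044, T=0.309, ωT=0.908429, cosh=1.441790, sinh=1.038633; start (x,ẋ)=(0.063000, 0.596300) → end (x,ẋ)=(0.303443, 1.065544)
phase 2: p=0.2317, T=0.398, ωT=1.170080, cosh=1.766297, sinh=1.455955; start (x,ẋ)=(0.303443, 1.065544) → end (x,ẋ)=(0.886118, 2.189150)
phase 3: p=0.6818, T=0.383, ωT=1.125982, cosh=1.703788, sinh=1.379454; start (x,ẋ)=(0.886118, 2.189150) → end (x,ẋ)=(2.057103, 4.558451)

x = 2.0571, ẋ = 4.5585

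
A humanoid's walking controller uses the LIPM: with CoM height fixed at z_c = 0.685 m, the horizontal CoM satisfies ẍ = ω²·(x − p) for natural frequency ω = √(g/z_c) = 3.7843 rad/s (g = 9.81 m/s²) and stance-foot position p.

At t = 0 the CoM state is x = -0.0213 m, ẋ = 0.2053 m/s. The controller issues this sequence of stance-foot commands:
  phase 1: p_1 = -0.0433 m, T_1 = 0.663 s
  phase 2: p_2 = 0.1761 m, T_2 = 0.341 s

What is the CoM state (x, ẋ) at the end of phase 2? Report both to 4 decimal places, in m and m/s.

x = 1.4501, ẋ = 5.0525

phase 1: p=-0.0433, T=0.663, ωT=2.508991, cosh=6.186935, sinh=6.105585; start (x,ẋ)=(-0.021300, 0.205300) → end (x,ẋ)=(0.424043, 1.778496)
phase 2: p=0.1761, T=0.341, ωT=1.290446, cosh=1.954778, sinh=1.679630; start (x,ẋ)=(0.424043, 1.778496) → end (x,ẋ)=(1.450145, 5.052548)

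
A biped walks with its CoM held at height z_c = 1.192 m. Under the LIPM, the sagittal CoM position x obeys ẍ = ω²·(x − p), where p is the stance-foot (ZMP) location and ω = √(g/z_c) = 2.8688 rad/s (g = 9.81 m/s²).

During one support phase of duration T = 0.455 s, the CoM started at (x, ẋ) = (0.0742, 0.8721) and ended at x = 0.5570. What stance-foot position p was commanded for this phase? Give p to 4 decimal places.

ωT = 2.8688·0.455 = 1.305304; cosh(ωT) = 1.979950, sinh(ωT) = 1.708860
x(T) = p + (x₀−p)·cosh(ωT) + (ẋ₀/ω)·sinh(ωT) ⇒ p·(1 − cosh) = x(T) − x₀·cosh − (ẋ₀/ω)·sinh
numerator   = 0.5570 − (0.0742)·1.979950 − (0.8721/2.8688)·1.708860 = -0.109397
denominator = 1 − 1.979950 = -0.979950
p = -0.109397 / -0.979950 = 0.1116

p = 0.1116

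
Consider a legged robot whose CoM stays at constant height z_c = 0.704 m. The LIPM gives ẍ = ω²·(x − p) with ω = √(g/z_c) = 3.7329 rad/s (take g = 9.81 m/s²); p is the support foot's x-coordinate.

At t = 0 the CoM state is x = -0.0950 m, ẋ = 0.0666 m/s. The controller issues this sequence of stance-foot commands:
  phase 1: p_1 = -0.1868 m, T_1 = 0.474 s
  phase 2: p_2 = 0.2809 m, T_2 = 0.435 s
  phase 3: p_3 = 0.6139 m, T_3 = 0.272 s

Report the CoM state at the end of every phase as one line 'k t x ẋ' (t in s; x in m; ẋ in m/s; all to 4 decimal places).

phase 1: p=-0.1868, T=0.474, ωT=1.769395, cosh=3.018868, sinh=2.848432; start (x,ẋ)=(-0.095000, 0.066600) → end (x,ẋ)=(0.141152, 1.177158)
phase 2: p=0.2809, T=0.435, ωT=1.623811, cosh=2.634766, sinh=2.437621; start (x,ẋ)=(0.141152, 1.177158) → end (x,ẋ)=(0.681392, 1.829914)
phase 3: p=0.6139, T=0.272, ωT=1.015349, cosh=1.561301, sinh=1.199025; start (x,ẋ)=(0.681392, 1.829914) → end (x,ẋ)=(1.307053, 3.159132)

1 0.4740 0.1412 1.1772
2 0.9090 0.6814 1.8299
3 1.1810 1.3071 3.1591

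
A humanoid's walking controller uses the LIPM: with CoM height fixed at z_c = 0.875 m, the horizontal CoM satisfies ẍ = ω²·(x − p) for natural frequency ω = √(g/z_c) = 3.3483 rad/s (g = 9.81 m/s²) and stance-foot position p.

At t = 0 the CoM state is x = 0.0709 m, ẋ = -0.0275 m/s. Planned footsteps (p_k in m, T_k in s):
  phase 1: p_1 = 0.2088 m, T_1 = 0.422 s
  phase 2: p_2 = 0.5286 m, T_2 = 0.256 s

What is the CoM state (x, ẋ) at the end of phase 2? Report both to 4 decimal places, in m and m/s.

x = -0.6300, ẋ = -3.3801

phase 1: p=0.2088, T=0.422, ωT=1.412983, cosh=2.175803, sinh=1.932387; start (x,ẋ)=(0.070900, -0.027500) → end (x,ẋ)=(-0.107114, -0.952077)
phase 2: p=0.5286, T=0.256, ωT=0.857165, cosh=1.390417, sinh=0.966053; start (x,ẋ)=(-0.107114, -0.952077) → end (x,ẋ)=(-0.630001, -3.380088)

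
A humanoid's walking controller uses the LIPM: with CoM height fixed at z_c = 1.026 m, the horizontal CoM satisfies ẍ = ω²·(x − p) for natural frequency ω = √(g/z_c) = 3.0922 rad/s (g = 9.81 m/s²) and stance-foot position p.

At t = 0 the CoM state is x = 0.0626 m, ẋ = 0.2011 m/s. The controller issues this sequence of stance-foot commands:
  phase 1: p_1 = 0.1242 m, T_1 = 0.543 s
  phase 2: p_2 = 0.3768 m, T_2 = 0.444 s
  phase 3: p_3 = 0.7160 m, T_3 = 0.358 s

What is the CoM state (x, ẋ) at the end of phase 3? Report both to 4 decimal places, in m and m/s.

x = -1.2629, ẋ = -5.7009

phase 1: p=0.1242, T=0.543, ωT=1.679065, cosh=2.773544, sinh=2.586995; start (x,ẋ)=(0.062600, 0.201100) → end (x,ẋ)=(0.121594, 0.064990)
phase 2: p=0.3768, T=0.444, ωT=1.372937, cosh=2.100143, sinh=1.846782; start (x,ẋ)=(0.121594, 0.064990) → end (x,ẋ)=(-0.120355, -1.320896)
phase 3: p=0.7160, T=0.358, ωT=1.107008, cosh=1.677919, sinh=1.347373; start (x,ẋ)=(-0.120355, -1.320896) → end (x,ẋ)=(-1.262893, -5.700900)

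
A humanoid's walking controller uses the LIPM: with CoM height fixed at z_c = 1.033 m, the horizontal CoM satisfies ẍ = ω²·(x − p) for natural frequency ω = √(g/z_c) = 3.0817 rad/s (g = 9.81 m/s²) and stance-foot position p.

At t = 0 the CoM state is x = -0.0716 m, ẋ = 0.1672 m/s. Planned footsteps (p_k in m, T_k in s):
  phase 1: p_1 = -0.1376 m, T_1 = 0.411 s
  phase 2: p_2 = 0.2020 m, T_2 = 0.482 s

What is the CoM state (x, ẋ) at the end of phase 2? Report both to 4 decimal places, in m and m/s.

phase 1: p=-0.1376, T=0.411, ωT=1.266579, cosh=1.915242, sinh=1.633448; start (x,ẋ)=(-0.071600, 0.167200) → end (x,ẋ)=(0.077430, 0.652459)
phase 2: p=0.2020, T=0.482, ωT=1.485379, cosh=2.321529, sinh=2.095112; start (x,ẋ)=(0.077430, 0.652459) → end (x,ẋ)=(0.356385, 0.710415)

x = 0.3564, ẋ = 0.7104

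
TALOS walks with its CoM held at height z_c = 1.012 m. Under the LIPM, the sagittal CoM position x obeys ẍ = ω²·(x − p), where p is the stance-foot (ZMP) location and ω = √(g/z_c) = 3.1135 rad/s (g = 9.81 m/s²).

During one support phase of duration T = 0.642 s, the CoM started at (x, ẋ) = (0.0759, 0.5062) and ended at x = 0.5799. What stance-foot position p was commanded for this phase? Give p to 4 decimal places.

ωT = 3.1135·0.642 = 1.998867; cosh(ωT) = 3.758089, sinh(ωT) = 3.622600
x(T) = p + (x₀−p)·cosh(ωT) + (ẋ₀/ω)·sinh(ωT) ⇒ p·(1 − cosh) = x(T) − x₀·cosh − (ẋ₀/ω)·sinh
numerator   = 0.5799 − (0.0759)·3.758089 − (0.5062/3.1135)·3.622600 = -0.294310
denominator = 1 − 3.758089 = -2.758089
p = -0.294310 / -2.758089 = 0.1067

p = 0.1067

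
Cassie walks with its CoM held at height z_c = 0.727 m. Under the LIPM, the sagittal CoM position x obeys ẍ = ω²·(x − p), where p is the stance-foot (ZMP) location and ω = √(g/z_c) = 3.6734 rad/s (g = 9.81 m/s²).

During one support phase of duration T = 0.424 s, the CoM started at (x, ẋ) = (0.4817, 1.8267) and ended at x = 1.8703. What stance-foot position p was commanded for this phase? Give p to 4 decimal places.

p = 0.3054

ωT = 3.6734·0.424 = 1.557522; cosh(ωT) = 2.478850, sinh(ωT) = 2.268192
x(T) = p + (x₀−p)·cosh(ωT) + (ẋ₀/ω)·sinh(ωT) ⇒ p·(1 − cosh) = x(T) − x₀·cosh − (ẋ₀/ω)·sinh
numerator   = 1.8703 − (0.4817)·2.478850 − (1.8267/3.6734)·2.268192 = -0.451683
denominator = 1 − 2.478850 = -1.478850
p = -0.451683 / -1.478850 = 0.3054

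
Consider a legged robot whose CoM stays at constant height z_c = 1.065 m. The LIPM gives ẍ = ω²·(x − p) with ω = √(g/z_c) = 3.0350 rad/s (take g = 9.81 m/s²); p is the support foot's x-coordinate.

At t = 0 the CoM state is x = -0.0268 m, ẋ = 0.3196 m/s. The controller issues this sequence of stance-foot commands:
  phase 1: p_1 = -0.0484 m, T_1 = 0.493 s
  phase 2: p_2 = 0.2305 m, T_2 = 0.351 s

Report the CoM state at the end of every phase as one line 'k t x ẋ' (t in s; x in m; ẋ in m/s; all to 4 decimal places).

1 0.4930 0.2255 0.8883
2 0.8440 0.5966 1.4226

phase 1: p=-0.0484, T=0.493, ωT=1.496255, cosh=2.344452, sinh=2.120485; start (x,ẋ)=(-0.026800, 0.319600) → end (x,ẋ)=(0.225537, 0.888297)
phase 2: p=0.2305, T=0.351, ωT=1.065285, cosh=1.623148, sinh=1.278518; start (x,ẋ)=(0.225537, 0.888297) → end (x,ẋ)=(0.596647, 1.422581)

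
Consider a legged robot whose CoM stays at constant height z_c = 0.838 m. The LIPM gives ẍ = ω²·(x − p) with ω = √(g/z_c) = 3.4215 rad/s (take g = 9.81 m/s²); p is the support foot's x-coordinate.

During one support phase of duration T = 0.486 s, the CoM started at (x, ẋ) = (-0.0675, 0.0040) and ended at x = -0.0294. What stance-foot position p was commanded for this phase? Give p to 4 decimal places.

p = -0.0878

ωT = 3.4215·0.486 = 1.662849; cosh(ωT) = 2.731957, sinh(ωT) = 2.542359
x(T) = p + (x₀−p)·cosh(ωT) + (ẋ₀/ω)·sinh(ωT) ⇒ p·(1 − cosh) = x(T) − x₀·cosh − (ẋ₀/ω)·sinh
numerator   = -0.0294 − (-0.0675)·2.731957 − (0.0040/3.4215)·2.542359 = 0.152035
denominator = 1 − 2.731957 = -1.731957
p = 0.152035 / -1.731957 = -0.0878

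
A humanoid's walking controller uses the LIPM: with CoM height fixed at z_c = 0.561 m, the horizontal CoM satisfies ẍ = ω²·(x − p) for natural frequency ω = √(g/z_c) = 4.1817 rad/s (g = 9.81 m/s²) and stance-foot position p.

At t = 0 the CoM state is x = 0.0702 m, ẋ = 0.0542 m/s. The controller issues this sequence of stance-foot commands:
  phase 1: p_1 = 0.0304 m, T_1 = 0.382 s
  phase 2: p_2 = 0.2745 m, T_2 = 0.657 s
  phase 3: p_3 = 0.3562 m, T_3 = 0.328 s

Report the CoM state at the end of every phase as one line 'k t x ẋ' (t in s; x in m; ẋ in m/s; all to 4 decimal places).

phase 1: p=0.0304, T=0.382, ωT=1.597409, cosh=2.571319, sinh=2.368899; start (x,ẋ)=(0.070200, 0.054200) → end (x,ẋ)=(0.163442, 0.533625)
phase 2: p=0.2745, T=0.657, ωT=2.747377, cosh=7.832875, sinh=7.768779; start (x,ẋ)=(0.163442, 0.533625) → end (x,ẋ)=(0.395970, 0.571923)
phase 3: p=0.3562, T=0.328, ωT=1.371598, cosh=2.097672, sinh=1.843971; start (x,ẋ)=(0.395970, 0.571923) → end (x,ẋ)=(0.691822, 1.506374)

1 0.3820 0.1634 0.5336
2 1.0390 0.3960 0.5719
3 1.3670 0.6918 1.5064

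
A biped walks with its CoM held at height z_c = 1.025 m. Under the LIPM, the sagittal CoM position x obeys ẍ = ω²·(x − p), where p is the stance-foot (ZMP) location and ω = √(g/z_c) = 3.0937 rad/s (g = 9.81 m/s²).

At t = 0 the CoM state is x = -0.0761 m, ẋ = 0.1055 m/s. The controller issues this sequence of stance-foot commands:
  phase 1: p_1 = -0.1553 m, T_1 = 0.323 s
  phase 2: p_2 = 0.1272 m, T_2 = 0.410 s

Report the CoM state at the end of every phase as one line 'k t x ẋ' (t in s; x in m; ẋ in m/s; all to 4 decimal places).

1 0.3230 0.0069 0.4504
2 0.7330 0.1347 0.2546

phase 1: p=-0.1553, T=0.323, ωT=0.999265, cosh=1.542217, sinh=1.174068; start (x,ẋ)=(-0.076100, 0.105500) → end (x,ẋ)=(0.006881, 0.450375)
phase 2: p=0.1272, T=0.410, ωT=1.268417, cosh=1.918248, sinh=1.636972; start (x,ẋ)=(0.006881, 0.450375) → end (x,ẋ)=(0.134706, 0.254601)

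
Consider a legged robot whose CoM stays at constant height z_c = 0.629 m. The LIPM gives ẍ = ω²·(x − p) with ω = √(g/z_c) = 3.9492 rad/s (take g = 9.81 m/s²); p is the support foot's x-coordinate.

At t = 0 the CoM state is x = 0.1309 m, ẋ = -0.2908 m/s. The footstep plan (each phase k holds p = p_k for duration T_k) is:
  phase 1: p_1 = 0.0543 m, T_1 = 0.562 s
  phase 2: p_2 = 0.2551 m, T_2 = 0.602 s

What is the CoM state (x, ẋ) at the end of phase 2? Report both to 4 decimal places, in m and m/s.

phase 1: p=0.0543, T=0.562, ωT=2.219450, cosh=4.655470, sinh=4.546802; start (x,ẋ)=(0.130900, -0.290800) → end (x,ẋ)=(0.076105, 0.021636)
phase 2: p=0.2551, T=0.602, ωT=2.377418, cosh=5.434917, sinh=5.342128; start (x,ẋ)=(0.076105, 0.021636) → end (x,ẋ)=(-0.688458, -3.658699)

x = -0.6885, ẋ = -3.6587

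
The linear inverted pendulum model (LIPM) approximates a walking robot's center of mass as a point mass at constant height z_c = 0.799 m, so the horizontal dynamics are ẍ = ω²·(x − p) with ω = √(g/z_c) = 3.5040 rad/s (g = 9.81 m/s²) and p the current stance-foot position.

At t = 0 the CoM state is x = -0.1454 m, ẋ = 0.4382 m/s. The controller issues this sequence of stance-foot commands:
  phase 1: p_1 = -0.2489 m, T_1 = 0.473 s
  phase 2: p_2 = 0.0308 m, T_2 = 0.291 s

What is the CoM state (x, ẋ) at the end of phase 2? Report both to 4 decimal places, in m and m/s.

x = 1.2538, ẋ = 4.6440

phase 1: p=-0.2489, T=0.473, ωT=1.657392, cosh=2.718124, sinh=2.527488; start (x,ẋ)=(-0.145400, 0.438200) → end (x,ẋ)=(0.348506, 2.107711)
phase 2: p=0.0308, T=0.291, ωT=1.019664, cosh=1.566490, sinh=1.205774; start (x,ẋ)=(0.348506, 2.107711) → end (x,ẋ)=(1.253775, 4.644026)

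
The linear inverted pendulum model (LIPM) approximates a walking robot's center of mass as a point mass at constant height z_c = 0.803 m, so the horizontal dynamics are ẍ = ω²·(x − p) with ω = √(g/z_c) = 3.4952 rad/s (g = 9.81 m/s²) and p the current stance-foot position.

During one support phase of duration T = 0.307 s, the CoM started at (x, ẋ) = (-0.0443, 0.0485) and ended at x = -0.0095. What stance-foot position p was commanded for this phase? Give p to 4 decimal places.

p = -0.0710

ωT = 3.4952·0.307 = 1.073026; cosh(ωT) = 1.633094, sinh(ωT) = 1.291122
x(T) = p + (x₀−p)·cosh(ωT) + (ẋ₀/ω)·sinh(ωT) ⇒ p·(1 − cosh) = x(T) − x₀·cosh − (ẋ₀/ω)·sinh
numerator   = -0.0095 − (-0.0443)·1.633094 − (0.0485/3.4952)·1.291122 = 0.044930
denominator = 1 − 1.633094 = -0.633094
p = 0.044930 / -0.633094 = -0.0710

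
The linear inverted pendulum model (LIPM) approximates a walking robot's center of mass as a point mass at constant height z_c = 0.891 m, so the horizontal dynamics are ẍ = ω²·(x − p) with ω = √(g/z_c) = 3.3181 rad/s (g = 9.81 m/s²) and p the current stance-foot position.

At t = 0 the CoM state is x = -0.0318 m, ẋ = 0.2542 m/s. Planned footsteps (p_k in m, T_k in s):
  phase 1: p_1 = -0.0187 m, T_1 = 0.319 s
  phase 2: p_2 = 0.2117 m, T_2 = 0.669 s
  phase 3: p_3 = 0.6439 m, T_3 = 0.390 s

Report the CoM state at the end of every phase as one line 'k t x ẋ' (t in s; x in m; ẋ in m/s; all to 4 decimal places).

phase 1: p=-0.0187, T=0.319, ωT=1.058474, cosh=1.614477, sinh=1.267492; start (x,ẋ)=(-0.031800, 0.254200) → end (x,ẋ)=(0.057253, 0.355306)
phase 2: p=0.2117, T=0.669, ωT=2.219809, cosh=4.657101, sinh=4.548471; start (x,ẋ)=(0.057253, 0.355306) → end (x,ẋ)=(-0.020520, -0.676261)
phase 3: p=0.6439, T=0.390, ωT=1.294059, cosh=1.960859, sinh=1.686703; start (x,ẋ)=(-0.020520, -0.676261) → end (x,ẋ)=(-1.002700, -5.044576)

1 0.3190 0.0573 0.3553
2 0.9880 -0.0205 -0.6763
3 1.3780 -1.0027 -5.0446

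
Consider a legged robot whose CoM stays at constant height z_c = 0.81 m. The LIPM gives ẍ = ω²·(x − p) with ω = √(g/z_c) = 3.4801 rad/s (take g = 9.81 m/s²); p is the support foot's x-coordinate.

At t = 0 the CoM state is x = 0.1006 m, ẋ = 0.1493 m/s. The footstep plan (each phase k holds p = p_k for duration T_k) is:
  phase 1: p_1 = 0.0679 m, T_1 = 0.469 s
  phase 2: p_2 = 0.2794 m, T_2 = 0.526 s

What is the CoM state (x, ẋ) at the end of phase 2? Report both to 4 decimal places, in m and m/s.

x = 0.8087, ẋ = 1.9610

phase 1: p=0.0679, T=0.469, ωT=1.632167, cosh=2.655226, sinh=2.459720; start (x,ẋ)=(0.100600, 0.149300) → end (x,ẋ)=(0.260251, 0.676340)
phase 2: p=0.2794, T=0.526, ωT=1.830533, cosh=3.198768, sinh=3.038440; start (x,ẋ)=(0.260251, 0.676340) → end (x,ẋ)=(0.808650, 1.960965)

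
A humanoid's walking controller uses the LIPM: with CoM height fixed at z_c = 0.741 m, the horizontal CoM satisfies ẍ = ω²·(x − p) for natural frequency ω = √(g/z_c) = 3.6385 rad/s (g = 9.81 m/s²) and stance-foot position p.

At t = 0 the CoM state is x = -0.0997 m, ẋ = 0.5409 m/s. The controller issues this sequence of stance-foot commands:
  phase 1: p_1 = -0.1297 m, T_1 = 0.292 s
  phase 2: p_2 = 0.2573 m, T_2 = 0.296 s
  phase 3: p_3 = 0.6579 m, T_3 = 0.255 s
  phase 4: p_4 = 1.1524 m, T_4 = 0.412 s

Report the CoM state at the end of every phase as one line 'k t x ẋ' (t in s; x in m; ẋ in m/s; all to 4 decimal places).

1 0.2920 0.1083 1.0151
2 0.5880 0.3751 0.9592
3 0.8430 0.5257 0.3051
4 1.2550 -0.1422 -4.1331

phase 1: p=-0.1297, T=0.292, ωT=1.062442, cosh=1.619519, sinh=1.273909; start (x,ẋ)=(-0.099700, 0.540900) → end (x,ẋ)=(0.108265, 1.015052)
phase 2: p=0.2573, T=0.296, ωT=1.076996, cosh=1.638232, sinh=1.297615; start (x,ẋ)=(0.108265, 1.015052) → end (x,ẋ)=(0.375149, 0.959241)
phase 3: p=0.6579, T=0.255, ωT=0.927818, cosh=1.462200, sinh=1.066784; start (x,ẋ)=(0.375149, 0.959241) → end (x,ẋ)=(0.525704, 0.305104)
phase 4: p=1.1524, T=0.412, ωT=1.499062, cosh=2.350413, sinh=2.127074; start (x,ẋ)=(0.525704, 0.305104) → end (x,ẋ)=(-0.142230, -4.133104)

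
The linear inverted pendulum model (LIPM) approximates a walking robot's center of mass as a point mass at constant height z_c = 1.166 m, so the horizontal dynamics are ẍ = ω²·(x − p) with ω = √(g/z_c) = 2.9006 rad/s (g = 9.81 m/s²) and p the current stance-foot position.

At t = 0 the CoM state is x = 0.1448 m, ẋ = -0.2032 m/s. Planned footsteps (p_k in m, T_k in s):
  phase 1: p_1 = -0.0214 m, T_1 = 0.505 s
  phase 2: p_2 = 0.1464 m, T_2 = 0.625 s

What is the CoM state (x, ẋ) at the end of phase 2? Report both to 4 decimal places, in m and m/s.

x = 0.8976, ẋ = 2.2326

phase 1: p=-0.0214, T=0.505, ωT=1.464803, cosh=2.278907, sinh=2.047784; start (x,ẋ)=(0.144800, -0.203200) → end (x,ẋ)=(0.213898, 0.524121)
phase 2: p=0.1464, T=0.625, ωT=1.812875, cosh=3.145612, sinh=2.982428; start (x,ẋ)=(0.213898, 0.524121) → end (x,ẋ)=(0.897629, 2.232595)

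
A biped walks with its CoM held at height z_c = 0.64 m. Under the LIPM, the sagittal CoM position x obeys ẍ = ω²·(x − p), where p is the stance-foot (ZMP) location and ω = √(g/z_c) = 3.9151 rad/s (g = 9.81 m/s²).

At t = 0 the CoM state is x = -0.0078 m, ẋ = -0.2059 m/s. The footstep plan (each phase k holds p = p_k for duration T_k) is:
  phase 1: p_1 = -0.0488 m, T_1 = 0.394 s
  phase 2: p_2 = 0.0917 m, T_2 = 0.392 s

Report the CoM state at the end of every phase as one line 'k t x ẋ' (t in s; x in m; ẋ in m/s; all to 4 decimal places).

1 0.3940 -0.0659 -0.1453
2 0.7860 -0.3730 -1.7177

phase 1: p=-0.0488, T=0.394, ωT=1.542549, cosh=2.445166, sinh=2.231331; start (x,ẋ)=(-0.007800, -0.205900) → end (x,ẋ)=(-0.065897, -0.145288)
phase 2: p=0.0917, T=0.392, ωT=1.534719, cosh=2.427769, sinh=2.212253; start (x,ẋ)=(-0.065897, -0.145288) → end (x,ẋ)=(-0.373005, -1.717702)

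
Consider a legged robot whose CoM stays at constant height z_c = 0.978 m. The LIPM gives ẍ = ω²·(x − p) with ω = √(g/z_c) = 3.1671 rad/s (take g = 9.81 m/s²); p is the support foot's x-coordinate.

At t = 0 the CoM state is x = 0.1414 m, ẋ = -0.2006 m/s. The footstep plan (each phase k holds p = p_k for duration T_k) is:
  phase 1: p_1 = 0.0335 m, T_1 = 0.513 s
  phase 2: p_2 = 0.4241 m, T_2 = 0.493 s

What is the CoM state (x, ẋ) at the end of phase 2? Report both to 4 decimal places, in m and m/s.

x = -0.0050, ẋ = -1.1217

phase 1: p=0.0335, T=0.513, ωT=1.624722, cosh=2.636988, sinh=2.440021; start (x,ẋ)=(0.141400, -0.200600) → end (x,ẋ)=(0.163483, 0.304849)
phase 2: p=0.4241, T=0.493, ωT=1.561380, cosh=2.487620, sinh=2.277774; start (x,ẋ)=(0.163483, 0.304849) → end (x,ẋ)=(-0.004969, -1.121725)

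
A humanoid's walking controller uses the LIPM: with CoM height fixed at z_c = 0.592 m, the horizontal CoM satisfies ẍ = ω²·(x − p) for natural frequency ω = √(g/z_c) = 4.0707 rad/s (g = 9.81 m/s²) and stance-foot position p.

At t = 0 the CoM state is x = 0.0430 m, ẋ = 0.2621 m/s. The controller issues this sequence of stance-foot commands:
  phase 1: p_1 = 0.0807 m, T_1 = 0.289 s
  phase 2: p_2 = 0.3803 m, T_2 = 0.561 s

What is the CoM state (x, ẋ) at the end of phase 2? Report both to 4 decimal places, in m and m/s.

x = -0.6819, ẋ = -4.1866

phase 1: p=0.0807, T=0.289, ωT=1.176432, cosh=1.775581, sinh=1.467204; start (x,ẋ)=(0.043000, 0.262100) → end (x,ẋ)=(0.108229, 0.240215)
phase 2: p=0.3803, T=0.561, ωT=2.283663, cosh=4.957233, sinh=4.855322; start (x,ẋ)=(0.108229, 0.240215) → end (x,ẋ)=(-0.681902, -4.186556)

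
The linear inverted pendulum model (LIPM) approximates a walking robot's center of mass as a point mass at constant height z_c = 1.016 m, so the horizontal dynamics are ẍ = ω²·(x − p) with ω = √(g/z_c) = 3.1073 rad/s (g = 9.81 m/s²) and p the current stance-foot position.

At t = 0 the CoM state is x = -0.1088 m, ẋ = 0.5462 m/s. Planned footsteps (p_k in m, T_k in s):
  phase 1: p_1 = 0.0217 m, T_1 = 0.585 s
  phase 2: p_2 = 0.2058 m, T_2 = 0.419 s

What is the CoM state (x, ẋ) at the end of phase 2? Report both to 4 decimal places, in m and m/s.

phase 1: p=0.0217, T=0.585, ωT=1.817770, cosh=3.160251, sinh=2.997863; start (x,ẋ)=(-0.108800, 0.546200) → end (x,ẋ)=(0.136251, 0.510487)
phase 2: p=0.2058, T=0.419, ωT=1.301959, cosh=1.974245, sinh=1.702246; start (x,ẋ)=(0.136251, 0.510487) → end (x,ẋ)=(0.348148, 0.639953)

x = 0.3481, ẋ = 0.6400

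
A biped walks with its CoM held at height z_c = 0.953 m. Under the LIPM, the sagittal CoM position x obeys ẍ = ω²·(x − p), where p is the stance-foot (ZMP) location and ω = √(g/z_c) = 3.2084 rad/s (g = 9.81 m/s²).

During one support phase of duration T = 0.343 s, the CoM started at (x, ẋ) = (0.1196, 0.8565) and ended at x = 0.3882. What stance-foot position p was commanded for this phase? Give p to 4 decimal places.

p = 0.2514

ωT = 3.2084·0.343 = 1.100481; cosh(ωT) = 1.669161, sinh(ωT) = 1.336451
x(T) = p + (x₀−p)·cosh(ωT) + (ẋ₀/ω)·sinh(ωT) ⇒ p·(1 − cosh) = x(T) − x₀·cosh − (ẋ₀/ω)·sinh
numerator   = 0.3882 − (0.1196)·1.669161 − (0.8565/3.2084)·1.336451 = -0.168205
denominator = 1 − 1.669161 = -0.669161
p = -0.168205 / -0.669161 = 0.2514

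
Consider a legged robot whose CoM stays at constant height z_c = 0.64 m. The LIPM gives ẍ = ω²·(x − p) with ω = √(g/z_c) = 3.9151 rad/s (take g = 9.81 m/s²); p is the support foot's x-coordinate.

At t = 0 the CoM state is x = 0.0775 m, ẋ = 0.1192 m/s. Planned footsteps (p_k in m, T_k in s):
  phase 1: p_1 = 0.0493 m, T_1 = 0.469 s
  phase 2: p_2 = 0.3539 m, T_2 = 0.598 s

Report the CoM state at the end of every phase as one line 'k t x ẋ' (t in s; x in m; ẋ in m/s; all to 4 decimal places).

phase 1: p=0.0493, T=0.469, ωT=1.836182, cosh=3.215984, sinh=3.056559; start (x,ẋ)=(0.077500, 0.119200) → end (x,ẋ)=(0.233051, 0.720807)
phase 2: p=0.3539, T=0.598, ωT=2.341230, cosh=5.245110, sinh=5.148901; start (x,ẋ)=(0.233051, 0.720807) → end (x,ẋ)=(0.667998, 1.344592)

1 0.4690 0.2331 0.7208
2 1.0670 0.6680 1.3446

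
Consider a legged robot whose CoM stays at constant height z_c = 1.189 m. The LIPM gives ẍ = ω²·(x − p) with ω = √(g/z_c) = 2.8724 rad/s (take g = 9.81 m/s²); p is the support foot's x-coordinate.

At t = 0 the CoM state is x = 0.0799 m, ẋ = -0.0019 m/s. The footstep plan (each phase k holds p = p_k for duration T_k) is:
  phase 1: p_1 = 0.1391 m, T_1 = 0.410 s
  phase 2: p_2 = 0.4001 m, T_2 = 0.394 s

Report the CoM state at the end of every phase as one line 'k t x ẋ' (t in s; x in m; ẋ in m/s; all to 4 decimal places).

1 0.4100 0.0329 -0.2532
2 0.8040 -0.3509 -1.8988

phase 1: p=0.1391, T=0.410, ωT=1.177684, cosh=1.777419, sinh=1.469427; start (x,ẋ)=(0.079900, -0.001900) → end (x,ẋ)=(0.032905, -0.253247)
phase 2: p=0.4001, T=0.394, ωT=1.131726, cosh=1.711740, sinh=1.389263; start (x,ẋ)=(0.032905, -0.253247) → end (x,ẋ)=(-0.350928, -1.898793)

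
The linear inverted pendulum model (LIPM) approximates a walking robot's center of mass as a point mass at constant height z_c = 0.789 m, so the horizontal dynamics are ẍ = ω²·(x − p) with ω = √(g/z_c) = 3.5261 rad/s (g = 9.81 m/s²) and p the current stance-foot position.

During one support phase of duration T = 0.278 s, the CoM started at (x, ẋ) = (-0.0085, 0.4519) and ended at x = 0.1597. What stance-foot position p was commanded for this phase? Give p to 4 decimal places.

ωT = 3.5261·0.278 = 0.980256; cosh(ωT) = 1.520177, sinh(ωT) = 1.144961
x(T) = p + (x₀−p)·cosh(ωT) + (ẋ₀/ω)·sinh(ωT) ⇒ p·(1 − cosh) = x(T) − x₀·cosh − (ẋ₀/ω)·sinh
numerator   = 0.1597 − (-0.0085)·1.520177 − (0.4519/3.5261)·1.144961 = 0.025885
denominator = 1 − 1.520177 = -0.520177
p = 0.025885 / -0.520177 = -0.0498

p = -0.0498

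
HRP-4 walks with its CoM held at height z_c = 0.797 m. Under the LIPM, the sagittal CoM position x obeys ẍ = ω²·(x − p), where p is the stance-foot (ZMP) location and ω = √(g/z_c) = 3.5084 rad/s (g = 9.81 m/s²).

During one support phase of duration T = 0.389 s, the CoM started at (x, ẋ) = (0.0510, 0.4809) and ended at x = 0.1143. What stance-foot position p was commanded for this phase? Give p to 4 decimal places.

ωT = 3.5084·0.389 = 1.364768; cosh(ωT) = 2.085127, sinh(ωT) = 1.829687
x(T) = p + (x₀−p)·cosh(ωT) + (ẋ₀/ω)·sinh(ωT) ⇒ p·(1 − cosh) = x(T) − x₀·cosh − (ẋ₀/ω)·sinh
numerator   = 0.1143 − (0.0510)·2.085127 − (0.4809/3.5084)·1.829687 = -0.242838
denominator = 1 − 2.085127 = -1.085127
p = -0.242838 / -1.085127 = 0.2238

p = 0.2238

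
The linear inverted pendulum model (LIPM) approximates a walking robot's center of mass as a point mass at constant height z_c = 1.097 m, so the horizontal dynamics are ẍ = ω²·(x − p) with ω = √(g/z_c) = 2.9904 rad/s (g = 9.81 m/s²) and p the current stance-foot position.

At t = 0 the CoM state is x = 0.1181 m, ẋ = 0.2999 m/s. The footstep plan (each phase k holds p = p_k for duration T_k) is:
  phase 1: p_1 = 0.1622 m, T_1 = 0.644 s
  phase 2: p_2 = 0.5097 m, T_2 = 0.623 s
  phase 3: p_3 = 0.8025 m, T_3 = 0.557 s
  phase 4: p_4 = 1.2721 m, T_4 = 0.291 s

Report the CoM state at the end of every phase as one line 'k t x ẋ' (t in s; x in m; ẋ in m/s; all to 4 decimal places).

phase 1: p=0.1622, T=0.644, ωT=1.925818, cosh=3.503256, sinh=3.357500; start (x,ẋ)=(0.118100, 0.299900) → end (x,ẋ)=(0.344422, 0.607851)
phase 2: p=0.5097, T=0.623, ωT=1.863019, cosh=3.299182, sinh=3.143979; start (x,ẋ)=(0.344422, 0.607851) → end (x,ẋ)=(0.603486, 0.451507)
phase 3: p=0.8025, T=0.557, ωT=1.665653, cosh=2.739096, sinh=2.550029; start (x,ẋ)=(0.603486, 0.451507) → end (x,ẋ)=(0.642398, -0.280883)
phase 4: p=1.2721, T=0.291, ωT=0.870206, cosh=1.403134, sinh=0.984269; start (x,ẋ)=(0.642398, -0.280883) → end (x,ẋ)=(0.296093, -2.247556)

1 0.6440 0.3444 0.6079
2 1.2670 0.6035 0.4515
3 1.8240 0.6424 -0.2809
4 2.1150 0.2961 -2.2476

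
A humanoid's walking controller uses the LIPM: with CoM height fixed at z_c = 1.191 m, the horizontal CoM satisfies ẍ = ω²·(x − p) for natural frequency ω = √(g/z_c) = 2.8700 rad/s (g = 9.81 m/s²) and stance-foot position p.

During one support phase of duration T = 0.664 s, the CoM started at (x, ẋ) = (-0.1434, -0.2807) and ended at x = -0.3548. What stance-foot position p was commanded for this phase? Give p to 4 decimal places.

ωT = 2.8700·0.664 = 1.905680; cosh(ωT) = 3.436350, sinh(ωT) = 3.287628
x(T) = p + (x₀−p)·cosh(ωT) + (ẋ₀/ω)·sinh(ωT) ⇒ p·(1 − cosh) = x(T) − x₀·cosh − (ẋ₀/ω)·sinh
numerator   = -0.3548 − (-0.1434)·3.436350 − (-0.2807/2.8700)·3.287628 = 0.459519
denominator = 1 − 3.436350 = -2.436350
p = 0.459519 / -2.436350 = -0.1886

p = -0.1886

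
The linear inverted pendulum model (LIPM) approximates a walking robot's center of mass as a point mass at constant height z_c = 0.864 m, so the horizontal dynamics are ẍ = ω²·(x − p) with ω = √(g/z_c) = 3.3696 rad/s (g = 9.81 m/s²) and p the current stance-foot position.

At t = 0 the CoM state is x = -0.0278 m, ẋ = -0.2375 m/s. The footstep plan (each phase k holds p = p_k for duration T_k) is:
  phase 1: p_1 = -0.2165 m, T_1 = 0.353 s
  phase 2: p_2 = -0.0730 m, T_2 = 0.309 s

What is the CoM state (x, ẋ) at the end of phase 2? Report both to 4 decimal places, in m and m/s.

x = 0.2624, ẋ = 1.2071

phase 1: p=-0.2165, T=0.353, ωT=1.189469, cosh=1.794859, sinh=1.490476; start (x,ẋ)=(-0.027800, -0.237500) → end (x,ẋ)=(0.017136, 0.521431)
phase 2: p=-0.0730, T=0.309, ωT=1.041206, cosh=1.592830, sinh=1.239802; start (x,ẋ)=(0.017136, 0.521431) → end (x,ẋ)=(0.262426, 1.207108)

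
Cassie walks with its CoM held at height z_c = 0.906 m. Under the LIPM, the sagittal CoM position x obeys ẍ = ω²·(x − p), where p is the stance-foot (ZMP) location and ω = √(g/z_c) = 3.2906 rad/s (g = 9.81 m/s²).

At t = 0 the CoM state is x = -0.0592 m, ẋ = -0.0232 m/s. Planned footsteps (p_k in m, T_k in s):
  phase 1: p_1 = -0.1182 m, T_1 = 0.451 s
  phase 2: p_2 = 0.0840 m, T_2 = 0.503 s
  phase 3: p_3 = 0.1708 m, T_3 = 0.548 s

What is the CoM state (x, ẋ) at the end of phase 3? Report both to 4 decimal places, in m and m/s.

x = 0.3252, ẋ = 0.5745

phase 1: p=-0.1182, T=0.451, ωT=1.484061, cosh=2.318768, sinh=2.092052; start (x,ẋ)=(-0.059200, -0.023200) → end (x,ẋ)=(0.003858, 0.352367)
phase 2: p=0.0840, T=0.503, ωT=1.655172, cosh=2.712519, sinh=2.521460; start (x,ẋ)=(0.003858, 0.352367) → end (x,ẋ)=(0.136617, 0.290851)
phase 3: p=0.1708, T=0.548, ωT=1.803249, cosh=3.117048, sinh=2.952285; start (x,ẋ)=(0.136617, 0.290851) → end (x,ẋ)=(0.325198, 0.574516)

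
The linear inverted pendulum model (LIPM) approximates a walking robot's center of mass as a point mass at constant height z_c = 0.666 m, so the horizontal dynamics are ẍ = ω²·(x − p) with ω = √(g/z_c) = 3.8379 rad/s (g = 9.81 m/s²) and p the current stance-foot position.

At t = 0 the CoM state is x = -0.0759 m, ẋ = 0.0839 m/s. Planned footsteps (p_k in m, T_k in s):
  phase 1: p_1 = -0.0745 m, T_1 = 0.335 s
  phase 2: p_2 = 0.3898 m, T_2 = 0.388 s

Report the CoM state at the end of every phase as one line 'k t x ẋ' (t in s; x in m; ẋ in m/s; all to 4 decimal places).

phase 1: p=-0.0745, T=0.335, ωT=1.285697, cosh=1.946822, sinh=1.670364; start (x,ẋ)=(-0.075900, 0.083900) → end (x,ẋ)=(-0.040710, 0.154363)
phase 2: p=0.3898, T=0.388, ωT=1.489105, cosh=2.329351, sinh=2.103776; start (x,ẋ)=(-0.040710, 0.154363) → end (x,ẋ)=(-0.528393, -3.116406)

1 0.3350 -0.0407 0.1544
2 0.7230 -0.5284 -3.1164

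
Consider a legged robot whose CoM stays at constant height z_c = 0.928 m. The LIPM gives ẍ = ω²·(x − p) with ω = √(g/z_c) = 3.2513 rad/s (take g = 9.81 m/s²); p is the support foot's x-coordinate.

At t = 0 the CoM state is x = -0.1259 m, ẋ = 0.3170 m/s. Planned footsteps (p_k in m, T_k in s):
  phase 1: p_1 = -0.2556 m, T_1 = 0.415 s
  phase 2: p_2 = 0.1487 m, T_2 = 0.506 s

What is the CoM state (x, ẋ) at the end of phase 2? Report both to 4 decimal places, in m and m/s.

x = 1.3321, ẋ = 4.0959

phase 1: p=-0.2556, T=0.415, ωT=1.349290, cosh=2.057055, sinh=1.797631; start (x,ẋ)=(-0.125900, 0.317000) → end (x,ẋ)=(0.186468, 1.410136)
phase 2: p=0.1487, T=0.506, ωT=1.645158, cosh=2.687405, sinh=2.494423; start (x,ẋ)=(0.186468, 1.410136) → end (x,ẋ)=(1.332065, 4.095909)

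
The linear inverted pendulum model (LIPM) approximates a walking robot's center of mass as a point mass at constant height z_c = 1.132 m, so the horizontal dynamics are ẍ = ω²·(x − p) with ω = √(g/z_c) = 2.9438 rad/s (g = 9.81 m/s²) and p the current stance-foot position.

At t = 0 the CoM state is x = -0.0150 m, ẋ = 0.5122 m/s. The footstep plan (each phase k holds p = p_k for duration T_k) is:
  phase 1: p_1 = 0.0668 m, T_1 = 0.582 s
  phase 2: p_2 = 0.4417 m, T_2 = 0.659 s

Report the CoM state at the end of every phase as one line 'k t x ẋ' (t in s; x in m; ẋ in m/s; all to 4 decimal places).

1 0.5820 0.2994 0.8206
2 1.2410 0.8864 1.4872

phase 1: p=0.0668, T=0.582, ωT=1.713292, cosh=2.863731, sinh=2.683460; start (x,ẋ)=(-0.015000, 0.512200) → end (x,ẋ)=(0.299449, 0.820618)
phase 2: p=0.4417, T=0.659, ωT=1.939964, cosh=3.551105, sinh=3.407396; start (x,ẋ)=(0.299449, 0.820618) → end (x,ẋ)=(0.886404, 1.487231)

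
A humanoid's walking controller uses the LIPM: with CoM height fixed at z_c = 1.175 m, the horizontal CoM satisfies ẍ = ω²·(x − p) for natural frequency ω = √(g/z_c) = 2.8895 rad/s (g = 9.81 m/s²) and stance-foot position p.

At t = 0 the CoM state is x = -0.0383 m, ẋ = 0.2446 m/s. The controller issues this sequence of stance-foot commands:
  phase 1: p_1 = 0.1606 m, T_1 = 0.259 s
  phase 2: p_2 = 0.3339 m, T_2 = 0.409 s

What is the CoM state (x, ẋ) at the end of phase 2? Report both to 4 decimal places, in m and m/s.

x = -0.3894, ẋ = -1.8174

phase 1: p=0.1606, T=0.259, ωT=0.748381, cosh=1.293353, sinh=0.820221; start (x,ẋ)=(-0.038300, 0.244600) → end (x,ẋ)=(-0.027215, -0.155045)
phase 2: p=0.3339, T=0.409, ωT=1.181805, cosh=1.783490, sinh=1.476765; start (x,ẋ)=(-0.027215, -0.155045) → end (x,ẋ)=(-0.389385, -1.817440)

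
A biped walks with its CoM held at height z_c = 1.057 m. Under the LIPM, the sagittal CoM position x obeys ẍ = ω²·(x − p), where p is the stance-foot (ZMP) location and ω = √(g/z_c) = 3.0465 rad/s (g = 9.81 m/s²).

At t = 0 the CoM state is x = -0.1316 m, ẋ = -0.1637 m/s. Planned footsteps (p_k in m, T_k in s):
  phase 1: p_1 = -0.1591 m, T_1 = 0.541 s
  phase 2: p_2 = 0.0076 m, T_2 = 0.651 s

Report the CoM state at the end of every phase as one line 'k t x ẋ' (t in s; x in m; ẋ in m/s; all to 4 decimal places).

phase 1: p=-0.1591, T=0.541, ωT=1.648157, cosh=2.694897, sinh=2.502493; start (x,ẋ)=(-0.131600, -0.163700) → end (x,ẋ)=(-0.219459, -0.231499)
phase 2: p=0.0076, T=0.651, ωT=1.983272, cosh=3.702047, sinh=3.564429; start (x,ẋ)=(-0.219459, -0.231499) → end (x,ẋ)=(-1.103838, -3.322659)

1 0.5410 -0.2195 -0.2315
2 1.1920 -1.1038 -3.3227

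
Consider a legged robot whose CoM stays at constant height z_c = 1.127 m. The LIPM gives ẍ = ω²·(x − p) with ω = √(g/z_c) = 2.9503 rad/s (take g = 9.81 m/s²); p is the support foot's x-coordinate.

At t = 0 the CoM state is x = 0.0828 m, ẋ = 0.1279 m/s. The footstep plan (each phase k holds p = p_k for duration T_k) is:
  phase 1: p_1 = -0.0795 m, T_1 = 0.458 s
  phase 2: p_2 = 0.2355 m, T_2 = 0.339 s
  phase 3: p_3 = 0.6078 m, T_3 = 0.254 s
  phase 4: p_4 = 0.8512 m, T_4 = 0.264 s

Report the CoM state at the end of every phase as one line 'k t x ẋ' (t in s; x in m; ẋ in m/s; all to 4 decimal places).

phase 1: p=-0.0795, T=0.458, ωT=1.351237, cosh=2.060561, sinh=1.801641; start (x,ẋ)=(0.082800, 0.127900) → end (x,ẋ)=(0.333033, 1.126232)
phase 2: p=0.2355, T=0.339, ωT=1.000152, cosh=1.543259, sinh=1.175435; start (x,ẋ)=(0.333033, 1.126232) → end (x,ẋ)=(0.834723, 2.076301)
phase 3: p=0.6078, T=0.254, ωT=0.749376, cosh=1.294171, sinh=0.821509; start (x,ẋ)=(0.834723, 2.076301) → end (x,ẋ)=(1.479622, 3.237080)
phase 4: p=0.8512, T=0.264, ωT=0.778879, cosh=1.318974, sinh=0.860054; start (x,ẋ)=(1.479622, 3.237080) → end (x,ẋ)=(2.623727, 5.864195)

1 0.4580 0.3330 1.1262
2 0.7970 0.8347 2.0763
3 1.0510 1.4796 3.2371
4 1.3150 2.6237 5.8642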